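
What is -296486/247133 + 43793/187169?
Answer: -2351068035/2434507183 ≈ -0.96573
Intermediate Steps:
-296486/247133 + 43793/187169 = -2351068035/2434507183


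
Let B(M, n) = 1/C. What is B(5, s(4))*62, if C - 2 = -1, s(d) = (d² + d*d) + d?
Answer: 62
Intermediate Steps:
s(d) = d + 2*d² (s(d) = (d² + d²) + d = 2*d² + d = d + 2*d²)
C = 1 (C = 2 - 1 = 1)
B(M, n) = 1 (B(M, n) = 1/1 = 1)
B(5, s(4))*62 = 1*62 = 62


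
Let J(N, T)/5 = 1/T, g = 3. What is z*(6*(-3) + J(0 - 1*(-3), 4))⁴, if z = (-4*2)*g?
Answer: -60453363/32 ≈ -1.8892e+6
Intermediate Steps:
z = -24 (z = -4*2*3 = -8*3 = -24)
J(N, T) = 5/T
z*(6*(-3) + J(0 - 1*(-3), 4))⁴ = -24*(6*(-3) + 5/4)⁴ = -24*(-18 + 5*(¼))⁴ = -24*(-18 + 5/4)⁴ = -24*(-67/4)⁴ = -24*20151121/256 = -60453363/32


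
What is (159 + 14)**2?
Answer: 29929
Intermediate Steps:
(159 + 14)**2 = 173**2 = 29929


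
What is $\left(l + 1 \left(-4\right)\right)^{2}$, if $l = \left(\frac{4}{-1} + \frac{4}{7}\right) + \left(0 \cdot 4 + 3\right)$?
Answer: $\frac{961}{49} \approx 19.612$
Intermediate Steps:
$l = - \frac{3}{7}$ ($l = \left(4 \left(-1\right) + 4 \cdot \frac{1}{7}\right) + \left(0 + 3\right) = \left(-4 + \frac{4}{7}\right) + 3 = - \frac{24}{7} + 3 = - \frac{3}{7} \approx -0.42857$)
$\left(l + 1 \left(-4\right)\right)^{2} = \left(- \frac{3}{7} + 1 \left(-4\right)\right)^{2} = \left(- \frac{3}{7} - 4\right)^{2} = \left(- \frac{31}{7}\right)^{2} = \frac{961}{49}$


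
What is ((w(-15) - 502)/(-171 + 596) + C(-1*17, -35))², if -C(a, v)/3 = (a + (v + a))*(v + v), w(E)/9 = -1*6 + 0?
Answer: 37930891345636/180625 ≈ 2.1000e+8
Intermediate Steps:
w(E) = -54 (w(E) = 9*(-1*6 + 0) = 9*(-6 + 0) = 9*(-6) = -54)
C(a, v) = -6*v*(v + 2*a) (C(a, v) = -3*(a + (v + a))*(v + v) = -3*(a + (a + v))*2*v = -3*(v + 2*a)*2*v = -6*v*(v + 2*a))
((w(-15) - 502)/(-171 + 596) + C(-1*17, -35))² = ((-54 - 502)/(-171 + 596) - 6*(-35)*(-35 + 2*(-1*17)))² = (-556/425 - 6*(-35)*(-35 + 2*(-17)))² = (-556*1/425 - 6*(-35)*(-35 - 34))² = (-556/425 - 6*(-35)*(-69))² = (-556/425 - 14490)² = (-6158806/425)² = 37930891345636/180625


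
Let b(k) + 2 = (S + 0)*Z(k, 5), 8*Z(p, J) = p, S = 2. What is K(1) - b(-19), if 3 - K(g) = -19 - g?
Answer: 119/4 ≈ 29.750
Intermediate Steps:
Z(p, J) = p/8
b(k) = -2 + k/4 (b(k) = -2 + (2 + 0)*(k/8) = -2 + 2*(k/8) = -2 + k/4)
K(g) = 22 + g (K(g) = 3 - (-19 - g) = 3 + (19 + g) = 22 + g)
K(1) - b(-19) = (22 + 1) - (-2 + (¼)*(-19)) = 23 - (-2 - 19/4) = 23 - 1*(-27/4) = 23 + 27/4 = 119/4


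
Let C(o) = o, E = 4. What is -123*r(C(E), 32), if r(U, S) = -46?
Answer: 5658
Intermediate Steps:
-123*r(C(E), 32) = -123*(-46) = 5658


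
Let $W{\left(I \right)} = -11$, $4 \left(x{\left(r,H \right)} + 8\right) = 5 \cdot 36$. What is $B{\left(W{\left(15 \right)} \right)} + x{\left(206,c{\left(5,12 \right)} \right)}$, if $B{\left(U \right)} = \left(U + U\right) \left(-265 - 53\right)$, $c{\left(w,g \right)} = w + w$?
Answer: $7033$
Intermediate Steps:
$c{\left(w,g \right)} = 2 w$
$x{\left(r,H \right)} = 37$ ($x{\left(r,H \right)} = -8 + \frac{5 \cdot 36}{4} = -8 + \frac{1}{4} \cdot 180 = -8 + 45 = 37$)
$B{\left(U \right)} = - 636 U$ ($B{\left(U \right)} = 2 U \left(-318\right) = - 636 U$)
$B{\left(W{\left(15 \right)} \right)} + x{\left(206,c{\left(5,12 \right)} \right)} = \left(-636\right) \left(-11\right) + 37 = 6996 + 37 = 7033$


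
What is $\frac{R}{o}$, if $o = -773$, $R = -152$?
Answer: $\frac{152}{773} \approx 0.19664$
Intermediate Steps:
$\frac{R}{o} = - \frac{152}{-773} = \left(-152\right) \left(- \frac{1}{773}\right) = \frac{152}{773}$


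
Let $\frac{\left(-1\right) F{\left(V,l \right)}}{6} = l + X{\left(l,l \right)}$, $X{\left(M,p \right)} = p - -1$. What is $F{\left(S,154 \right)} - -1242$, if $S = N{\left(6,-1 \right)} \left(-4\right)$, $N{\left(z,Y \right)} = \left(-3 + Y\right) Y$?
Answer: $-612$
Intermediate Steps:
$N{\left(z,Y \right)} = Y \left(-3 + Y\right)$
$X{\left(M,p \right)} = 1 + p$ ($X{\left(M,p \right)} = p + 1 = 1 + p$)
$S = -16$ ($S = - (-3 - 1) \left(-4\right) = \left(-1\right) \left(-4\right) \left(-4\right) = 4 \left(-4\right) = -16$)
$F{\left(V,l \right)} = -6 - 12 l$ ($F{\left(V,l \right)} = - 6 \left(l + \left(1 + l\right)\right) = - 6 \left(1 + 2 l\right) = -6 - 12 l$)
$F{\left(S,154 \right)} - -1242 = \left(-6 - 1848\right) - -1242 = \left(-6 - 1848\right) + \left(1269 - 27\right) = -1854 + 1242 = -612$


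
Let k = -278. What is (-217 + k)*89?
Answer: -44055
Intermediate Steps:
(-217 + k)*89 = (-217 - 278)*89 = -495*89 = -44055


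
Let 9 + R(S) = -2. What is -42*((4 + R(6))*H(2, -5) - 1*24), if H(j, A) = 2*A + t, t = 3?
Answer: -1050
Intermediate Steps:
H(j, A) = 3 + 2*A (H(j, A) = 2*A + 3 = 3 + 2*A)
R(S) = -11 (R(S) = -9 - 2 = -11)
-42*((4 + R(6))*H(2, -5) - 1*24) = -42*((4 - 11)*(3 + 2*(-5)) - 1*24) = -42*(-7*(3 - 10) - 24) = -42*(-7*(-7) - 24) = -42*(49 - 24) = -42*25 = -1050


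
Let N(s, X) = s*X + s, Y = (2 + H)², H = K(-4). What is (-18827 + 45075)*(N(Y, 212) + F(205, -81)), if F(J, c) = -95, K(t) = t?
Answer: 19869736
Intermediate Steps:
H = -4
Y = 4 (Y = (2 - 4)² = (-2)² = 4)
N(s, X) = s + X*s (N(s, X) = X*s + s = s + X*s)
(-18827 + 45075)*(N(Y, 212) + F(205, -81)) = (-18827 + 45075)*(4*(1 + 212) - 95) = 26248*(4*213 - 95) = 26248*(852 - 95) = 26248*757 = 19869736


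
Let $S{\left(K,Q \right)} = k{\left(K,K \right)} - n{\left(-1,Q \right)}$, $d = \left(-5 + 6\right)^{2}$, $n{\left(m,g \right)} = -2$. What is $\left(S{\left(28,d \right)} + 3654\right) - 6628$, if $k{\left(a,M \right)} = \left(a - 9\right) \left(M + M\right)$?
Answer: $-1908$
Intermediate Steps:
$k{\left(a,M \right)} = 2 M \left(-9 + a\right)$ ($k{\left(a,M \right)} = \left(-9 + a\right) 2 M = 2 M \left(-9 + a\right)$)
$d = 1$ ($d = 1^{2} = 1$)
$S{\left(K,Q \right)} = 2 + 2 K \left(-9 + K\right)$ ($S{\left(K,Q \right)} = 2 K \left(-9 + K\right) - -2 = 2 K \left(-9 + K\right) + 2 = 2 + 2 K \left(-9 + K\right)$)
$\left(S{\left(28,d \right)} + 3654\right) - 6628 = \left(\left(2 + 2 \cdot 28 \left(-9 + 28\right)\right) + 3654\right) - 6628 = \left(\left(2 + 2 \cdot 28 \cdot 19\right) + 3654\right) - 6628 = \left(\left(2 + 1064\right) + 3654\right) - 6628 = \left(1066 + 3654\right) - 6628 = 4720 - 6628 = -1908$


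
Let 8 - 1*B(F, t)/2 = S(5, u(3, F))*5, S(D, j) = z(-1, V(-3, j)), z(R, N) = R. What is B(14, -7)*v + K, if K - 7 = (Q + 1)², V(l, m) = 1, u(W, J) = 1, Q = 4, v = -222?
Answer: -5740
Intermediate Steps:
S(D, j) = -1
B(F, t) = 26 (B(F, t) = 16 - (-2)*5 = 16 - 2*(-5) = 16 + 10 = 26)
K = 32 (K = 7 + (4 + 1)² = 7 + 5² = 7 + 25 = 32)
B(14, -7)*v + K = 26*(-222) + 32 = -5772 + 32 = -5740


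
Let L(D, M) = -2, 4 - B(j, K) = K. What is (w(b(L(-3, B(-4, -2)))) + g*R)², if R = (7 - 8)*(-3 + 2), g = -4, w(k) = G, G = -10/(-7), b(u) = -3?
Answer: 324/49 ≈ 6.6122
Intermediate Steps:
B(j, K) = 4 - K
G = 10/7 (G = -10*(-⅐) = 10/7 ≈ 1.4286)
w(k) = 10/7
R = 1 (R = -1*(-1) = 1)
(w(b(L(-3, B(-4, -2)))) + g*R)² = (10/7 - 4*1)² = (10/7 - 4)² = (-18/7)² = 324/49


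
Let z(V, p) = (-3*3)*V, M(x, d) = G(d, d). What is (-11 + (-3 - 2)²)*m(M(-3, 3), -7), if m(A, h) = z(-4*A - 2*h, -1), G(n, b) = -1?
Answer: -2268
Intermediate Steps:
M(x, d) = -1
z(V, p) = -9*V
m(A, h) = 18*h + 36*A (m(A, h) = -9*(-4*A - 2*h) = 18*h + 36*A)
(-11 + (-3 - 2)²)*m(M(-3, 3), -7) = (-11 + (-3 - 2)²)*(18*(-7) + 36*(-1)) = (-11 + (-5)²)*(-126 - 36) = (-11 + 25)*(-162) = 14*(-162) = -2268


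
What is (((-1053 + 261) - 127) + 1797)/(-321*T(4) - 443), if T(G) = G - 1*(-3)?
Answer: -439/1345 ≈ -0.32639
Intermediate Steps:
T(G) = 3 + G (T(G) = G + 3 = 3 + G)
(((-1053 + 261) - 127) + 1797)/(-321*T(4) - 443) = (((-1053 + 261) - 127) + 1797)/(-321*(3 + 4) - 443) = ((-792 - 127) + 1797)/(-321*7 - 443) = (-919 + 1797)/(-2247 - 443) = 878/(-2690) = 878*(-1/2690) = -439/1345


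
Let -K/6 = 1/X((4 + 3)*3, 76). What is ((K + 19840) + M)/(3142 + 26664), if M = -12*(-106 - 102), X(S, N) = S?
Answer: 78175/104321 ≈ 0.74937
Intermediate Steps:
M = 2496 (M = -12*(-208) = 2496)
K = -2/7 (K = -6*1/(3*(4 + 3)) = -6/(7*3) = -6/21 = -6*1/21 = -2/7 ≈ -0.28571)
((K + 19840) + M)/(3142 + 26664) = ((-2/7 + 19840) + 2496)/(3142 + 26664) = (138878/7 + 2496)/29806 = (156350/7)*(1/29806) = 78175/104321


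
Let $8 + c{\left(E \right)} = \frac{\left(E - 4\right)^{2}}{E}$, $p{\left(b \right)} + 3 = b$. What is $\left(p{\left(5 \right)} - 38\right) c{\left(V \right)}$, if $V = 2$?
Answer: $216$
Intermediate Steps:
$p{\left(b \right)} = -3 + b$
$c{\left(E \right)} = -8 + \frac{\left(-4 + E\right)^{2}}{E}$ ($c{\left(E \right)} = -8 + \frac{\left(E - 4\right)^{2}}{E} = -8 + \frac{\left(-4 + E\right)^{2}}{E}$)
$\left(p{\left(5 \right)} - 38\right) c{\left(V \right)} = \left(\left(-3 + 5\right) - 38\right) \left(-8 + \frac{\left(-4 + 2\right)^{2}}{2}\right) = \left(2 - 38\right) \left(-8 + \frac{\left(-2\right)^{2}}{2}\right) = - 36 \left(-8 + \frac{1}{2} \cdot 4\right) = - 36 \left(-8 + 2\right) = \left(-36\right) \left(-6\right) = 216$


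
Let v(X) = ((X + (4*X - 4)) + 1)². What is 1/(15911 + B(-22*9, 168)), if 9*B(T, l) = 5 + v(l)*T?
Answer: -9/138569458 ≈ -6.4949e-8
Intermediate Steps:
v(X) = (-3 + 5*X)² (v(X) = ((X + (-4 + 4*X)) + 1)² = ((-4 + 5*X) + 1)² = (-3 + 5*X)²)
B(T, l) = 5/9 + T*(-3 + 5*l)²/9 (B(T, l) = (5 + (-3 + 5*l)²*T)/9 = (5 + T*(-3 + 5*l)²)/9 = 5/9 + T*(-3 + 5*l)²/9)
1/(15911 + B(-22*9, 168)) = 1/(15911 + (5/9 + (-22*9)*(-3 + 5*168)²/9)) = 1/(15911 + (5/9 + (⅑)*(-198)*(-3 + 840)²)) = 1/(15911 + (5/9 + (⅑)*(-198)*837²)) = 1/(15911 + (5/9 + (⅑)*(-198)*700569)) = 1/(15911 + (5/9 - 15412518)) = 1/(15911 - 138712657/9) = 1/(-138569458/9) = -9/138569458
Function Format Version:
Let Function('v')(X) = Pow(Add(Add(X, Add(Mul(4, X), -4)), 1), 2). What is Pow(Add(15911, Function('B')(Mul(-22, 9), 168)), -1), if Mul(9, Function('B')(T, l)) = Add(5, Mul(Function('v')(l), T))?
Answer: Rational(-9, 138569458) ≈ -6.4949e-8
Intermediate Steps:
Function('v')(X) = Pow(Add(-3, Mul(5, X)), 2) (Function('v')(X) = Pow(Add(Add(X, Add(-4, Mul(4, X))), 1), 2) = Pow(Add(Add(-4, Mul(5, X)), 1), 2) = Pow(Add(-3, Mul(5, X)), 2))
Function('B')(T, l) = Add(Rational(5, 9), Mul(Rational(1, 9), T, Pow(Add(-3, Mul(5, l)), 2))) (Function('B')(T, l) = Mul(Rational(1, 9), Add(5, Mul(Pow(Add(-3, Mul(5, l)), 2), T))) = Mul(Rational(1, 9), Add(5, Mul(T, Pow(Add(-3, Mul(5, l)), 2)))) = Add(Rational(5, 9), Mul(Rational(1, 9), T, Pow(Add(-3, Mul(5, l)), 2))))
Pow(Add(15911, Function('B')(Mul(-22, 9), 168)), -1) = Pow(Add(15911, Add(Rational(5, 9), Mul(Rational(1, 9), Mul(-22, 9), Pow(Add(-3, Mul(5, 168)), 2)))), -1) = Pow(Add(15911, Add(Rational(5, 9), Mul(Rational(1, 9), -198, Pow(Add(-3, 840), 2)))), -1) = Pow(Add(15911, Add(Rational(5, 9), Mul(Rational(1, 9), -198, Pow(837, 2)))), -1) = Pow(Add(15911, Add(Rational(5, 9), Mul(Rational(1, 9), -198, 700569))), -1) = Pow(Add(15911, Add(Rational(5, 9), -15412518)), -1) = Pow(Add(15911, Rational(-138712657, 9)), -1) = Pow(Rational(-138569458, 9), -1) = Rational(-9, 138569458)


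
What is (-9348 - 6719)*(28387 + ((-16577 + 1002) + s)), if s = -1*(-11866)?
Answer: -396501426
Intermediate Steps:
s = 11866
(-9348 - 6719)*(28387 + ((-16577 + 1002) + s)) = (-9348 - 6719)*(28387 + ((-16577 + 1002) + 11866)) = -16067*(28387 + (-15575 + 11866)) = -16067*(28387 - 3709) = -16067*24678 = -396501426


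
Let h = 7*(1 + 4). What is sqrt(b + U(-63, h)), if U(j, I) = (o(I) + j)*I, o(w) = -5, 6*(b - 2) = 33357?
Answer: 3*sqrt(1414)/2 ≈ 56.405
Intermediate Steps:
b = 11123/2 (b = 2 + (1/6)*33357 = 2 + 11119/2 = 11123/2 ≈ 5561.5)
h = 35 (h = 7*5 = 35)
U(j, I) = I*(-5 + j) (U(j, I) = (-5 + j)*I = I*(-5 + j))
sqrt(b + U(-63, h)) = sqrt(11123/2 + 35*(-5 - 63)) = sqrt(11123/2 + 35*(-68)) = sqrt(11123/2 - 2380) = sqrt(6363/2) = 3*sqrt(1414)/2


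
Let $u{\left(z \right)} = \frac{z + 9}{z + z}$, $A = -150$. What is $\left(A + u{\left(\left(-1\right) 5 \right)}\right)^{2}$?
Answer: $\frac{565504}{25} \approx 22620.0$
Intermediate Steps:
$u{\left(z \right)} = \frac{9 + z}{2 z}$
$\left(A + u{\left(\left(-1\right) 5 \right)}\right)^{2} = \left(-150 + \frac{9 - 5}{2 \left(\left(-1\right) 5\right)}\right)^{2} = \left(-150 + \frac{9 - 5}{2 \left(-5\right)}\right)^{2} = \left(-150 + \frac{1}{2} \left(- \frac{1}{5}\right) 4\right)^{2} = \left(-150 - \frac{2}{5}\right)^{2} = \left(- \frac{752}{5}\right)^{2} = \frac{565504}{25}$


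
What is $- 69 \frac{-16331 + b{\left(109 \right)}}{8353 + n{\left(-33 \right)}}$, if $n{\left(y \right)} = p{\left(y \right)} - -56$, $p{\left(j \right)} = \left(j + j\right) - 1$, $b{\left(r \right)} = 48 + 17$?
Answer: $\frac{561177}{4171} \approx 134.54$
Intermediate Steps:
$b{\left(r \right)} = 65$
$p{\left(j \right)} = -1 + 2 j$ ($p{\left(j \right)} = 2 j - 1 = -1 + 2 j$)
$n{\left(y \right)} = 55 + 2 y$ ($n{\left(y \right)} = \left(-1 + 2 y\right) - -56 = \left(-1 + 2 y\right) + 56 = 55 + 2 y$)
$- 69 \frac{-16331 + b{\left(109 \right)}}{8353 + n{\left(-33 \right)}} = - 69 \frac{-16331 + 65}{8353 + \left(55 + 2 \left(-33\right)\right)} = - 69 \left(- \frac{16266}{8353 + \left(55 - 66\right)}\right) = - 69 \left(- \frac{16266}{8353 - 11}\right) = - 69 \left(- \frac{16266}{8342}\right) = - 69 \left(\left(-16266\right) \frac{1}{8342}\right) = \left(-69\right) \left(- \frac{8133}{4171}\right) = \frac{561177}{4171}$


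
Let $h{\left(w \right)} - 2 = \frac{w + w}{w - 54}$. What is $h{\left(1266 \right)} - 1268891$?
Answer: $- \frac{128157578}{101} \approx -1.2689 \cdot 10^{6}$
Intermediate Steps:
$h{\left(w \right)} = 2 + \frac{2 w}{-54 + w}$ ($h{\left(w \right)} = 2 + \frac{w + w}{w - 54} = 2 + \frac{2 w}{-54 + w}$)
$h{\left(1266 \right)} - 1268891 = \frac{4 \left(-27 + 1266\right)}{-54 + 1266} - 1268891 = 4 \cdot \frac{1}{1212} \cdot 1239 - 1268891 = \frac{413}{101} - 1268891 = - \frac{128157578}{101}$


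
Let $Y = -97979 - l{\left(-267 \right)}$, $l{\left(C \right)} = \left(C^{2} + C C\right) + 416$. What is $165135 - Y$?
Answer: $406108$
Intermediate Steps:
$l{\left(C \right)} = 416 + 2 C^{2}$ ($l{\left(C \right)} = \left(C^{2} + C^{2}\right) + 416 = 2 C^{2} + 416 = 416 + 2 C^{2}$)
$Y = -240973$ ($Y = -97979 - \left(416 + 2 \left(-267\right)^{2}\right) = -97979 - \left(416 + 2 \cdot 71289\right) = -97979 - \left(416 + 142578\right) = -97979 - 142994 = -240973$)
$165135 - Y = 165135 - -240973 = 165135 + 240973 = 406108$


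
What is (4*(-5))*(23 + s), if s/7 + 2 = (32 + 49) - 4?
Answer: -10960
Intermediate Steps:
s = 525 (s = -14 + 7*((32 + 49) - 4) = -14 + 7*(81 - 4) = -14 + 7*77 = -14 + 539 = 525)
(4*(-5))*(23 + s) = (4*(-5))*(23 + 525) = -20*548 = -10960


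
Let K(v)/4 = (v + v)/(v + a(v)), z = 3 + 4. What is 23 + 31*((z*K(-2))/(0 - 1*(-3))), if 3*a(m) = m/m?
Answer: 3587/5 ≈ 717.40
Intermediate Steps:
z = 7
a(m) = ⅓ (a(m) = (m/m)/3 = (⅓)*1 = ⅓)
K(v) = 8*v/(⅓ + v) (K(v) = 4*((v + v)/(v + ⅓)) = 4*((2*v)/(⅓ + v)) = 4*(2*v/(⅓ + v)) = 8*v/(⅓ + v))
23 + 31*((z*K(-2))/(0 - 1*(-3))) = 23 + 31*((7*(24*(-2)/(1 + 3*(-2))))/(0 - 1*(-3))) = 23 + 31*((7*(24*(-2)/(1 - 6)))/(0 + 3)) = 23 + 31*((7*(24*(-2)/(-5)))/3) = 23 + 31*((7*(24*(-2)*(-⅕)))*(⅓)) = 23 + 31*((7*(48/5))*(⅓)) = 23 + 31*((336/5)*(⅓)) = 23 + 31*(112/5) = 23 + 3472/5 = 3587/5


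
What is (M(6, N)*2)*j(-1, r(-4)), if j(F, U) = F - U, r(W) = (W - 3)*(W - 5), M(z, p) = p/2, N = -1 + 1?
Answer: 0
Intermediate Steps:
N = 0
M(z, p) = p/2 (M(z, p) = p*(½) = p/2)
r(W) = (-5 + W)*(-3 + W) (r(W) = (-3 + W)*(-5 + W) = (-5 + W)*(-3 + W))
(M(6, N)*2)*j(-1, r(-4)) = (((½)*0)*2)*(-1 - (15 + (-4)² - 8*(-4))) = (0*2)*(-1 - (15 + 16 + 32)) = 0*(-1 - 1*63) = 0*(-1 - 63) = 0*(-64) = 0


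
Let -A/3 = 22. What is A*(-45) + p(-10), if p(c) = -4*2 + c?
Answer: 2952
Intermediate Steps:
A = -66 (A = -3*22 = -66)
p(c) = -8 + c
A*(-45) + p(-10) = -66*(-45) + (-8 - 10) = 2970 - 18 = 2952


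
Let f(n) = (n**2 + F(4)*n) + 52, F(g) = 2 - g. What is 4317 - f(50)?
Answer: 1865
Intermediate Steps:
f(n) = 52 + n**2 - 2*n (f(n) = (n**2 + (2 - 1*4)*n) + 52 = (n**2 + (2 - 4)*n) + 52 = (n**2 - 2*n) + 52 = 52 + n**2 - 2*n)
4317 - f(50) = 4317 - (52 + 50**2 - 2*50) = 4317 - (52 + 2500 - 100) = 4317 - 1*2452 = 4317 - 2452 = 1865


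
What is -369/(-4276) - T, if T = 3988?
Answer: -17052319/4276 ≈ -3987.9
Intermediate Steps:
-369/(-4276) - T = -369/(-4276) - 1*3988 = -369*(-1/4276) - 3988 = 369/4276 - 3988 = -17052319/4276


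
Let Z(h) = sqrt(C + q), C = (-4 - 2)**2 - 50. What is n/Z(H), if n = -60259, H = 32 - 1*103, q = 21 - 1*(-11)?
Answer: -60259*sqrt(2)/6 ≈ -14203.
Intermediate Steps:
q = 32 (q = 21 + 11 = 32)
H = -71 (H = 32 - 103 = -71)
C = -14 (C = (-6)**2 - 50 = 36 - 50 = -14)
Z(h) = 3*sqrt(2) (Z(h) = sqrt(-14 + 32) = sqrt(18) = 3*sqrt(2))
n/Z(H) = -60259*sqrt(2)/6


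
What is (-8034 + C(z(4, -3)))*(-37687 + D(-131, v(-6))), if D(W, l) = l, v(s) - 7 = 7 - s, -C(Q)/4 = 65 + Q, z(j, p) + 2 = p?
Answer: 311656758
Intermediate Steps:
z(j, p) = -2 + p
C(Q) = -260 - 4*Q (C(Q) = -4*(65 + Q) = -260 - 4*Q)
v(s) = 14 - s (v(s) = 7 + (7 - s) = 14 - s)
(-8034 + C(z(4, -3)))*(-37687 + D(-131, v(-6))) = (-8034 + (-260 - 4*(-2 - 3)))*(-37687 + (14 - 1*(-6))) = (-8034 + (-260 - 4*(-5)))*(-37687 + (14 + 6)) = (-8034 + (-260 + 20))*(-37687 + 20) = (-8034 - 240)*(-37667) = -8274*(-37667) = 311656758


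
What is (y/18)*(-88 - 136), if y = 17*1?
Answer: -1904/9 ≈ -211.56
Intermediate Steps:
y = 17
(y/18)*(-88 - 136) = (17/18)*(-88 - 136) = (17*(1/18))*(-224) = (17/18)*(-224) = -1904/9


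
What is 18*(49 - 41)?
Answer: 144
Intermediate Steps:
18*(49 - 41) = 18*8 = 144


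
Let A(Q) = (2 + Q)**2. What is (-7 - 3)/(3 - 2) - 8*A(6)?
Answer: -522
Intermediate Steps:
(-7 - 3)/(3 - 2) - 8*A(6) = (-7 - 3)/(3 - 2) - 8*(2 + 6)**2 = -10/1 - 8*8**2 = -10*1 - 8*64 = -10 - 512 = -522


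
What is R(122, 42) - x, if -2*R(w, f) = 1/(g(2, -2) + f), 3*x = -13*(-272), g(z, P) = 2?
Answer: -311171/264 ≈ -1178.7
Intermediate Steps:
x = 3536/3 (x = (-13*(-272))/3 = (⅓)*3536 = 3536/3 ≈ 1178.7)
R(w, f) = -1/(2*(2 + f))
R(122, 42) - x = -1/(4 + 2*42) - 1*3536/3 = -1/(4 + 84) - 3536/3 = -1/88 - 3536/3 = -311171/264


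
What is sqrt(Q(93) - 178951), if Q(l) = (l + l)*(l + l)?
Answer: I*sqrt(144355) ≈ 379.94*I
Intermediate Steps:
Q(l) = 4*l**2 (Q(l) = (2*l)*(2*l) = 4*l**2)
sqrt(Q(93) - 178951) = sqrt(4*93**2 - 178951) = sqrt(4*8649 - 178951) = sqrt(34596 - 178951) = sqrt(-144355) = I*sqrt(144355)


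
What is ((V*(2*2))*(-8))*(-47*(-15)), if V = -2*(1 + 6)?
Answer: 315840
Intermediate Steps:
V = -14 (V = -2*7 = -14)
((V*(2*2))*(-8))*(-47*(-15)) = (-28*2*(-8))*(-47*(-15)) = (-14*4*(-8))*705 = -56*(-8)*705 = 448*705 = 315840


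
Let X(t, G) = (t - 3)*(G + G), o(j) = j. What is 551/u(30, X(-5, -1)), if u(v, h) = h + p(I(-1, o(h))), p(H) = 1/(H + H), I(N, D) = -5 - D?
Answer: 23142/671 ≈ 34.489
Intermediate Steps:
X(t, G) = 2*G*(-3 + t) (X(t, G) = (-3 + t)*(2*G) = 2*G*(-3 + t))
p(H) = 1/(2*H)
u(v, h) = h + 1/(2*(-5 - h))
551/u(30, X(-5, -1)) = 551/(((-½ + (2*(-1)*(-3 - 5))*(5 + 2*(-1)*(-3 - 5)))/(5 + 2*(-1)*(-3 - 5)))) = 551/(((-½ + (2*(-1)*(-8))*(5 + 2*(-1)*(-8)))/(5 + 2*(-1)*(-8)))) = 551/(((-½ + 16*(5 + 16))/(5 + 16))) = 551/(((-½ + 16*21)/21)) = 551/(((-½ + 336)/21)) = 551/(((1/21)*(671/2))) = 551/(671/42) = 551*(42/671) = 23142/671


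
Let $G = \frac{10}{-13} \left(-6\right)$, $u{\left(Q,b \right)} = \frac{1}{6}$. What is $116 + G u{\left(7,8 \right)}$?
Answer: $\frac{1518}{13} \approx 116.77$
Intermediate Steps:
$u{\left(Q,b \right)} = \frac{1}{6}$
$G = \frac{60}{13}$ ($G = 10 \left(- \frac{1}{13}\right) \left(-6\right) = \left(- \frac{10}{13}\right) \left(-6\right) = \frac{60}{13} \approx 4.6154$)
$116 + G u{\left(7,8 \right)} = 116 + \frac{60}{13} \cdot \frac{1}{6} = 116 + \frac{10}{13} = \frac{1518}{13}$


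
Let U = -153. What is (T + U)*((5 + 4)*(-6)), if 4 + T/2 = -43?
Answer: 13338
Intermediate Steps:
T = -94 (T = -8 + 2*(-43) = -8 - 86 = -94)
(T + U)*((5 + 4)*(-6)) = (-94 - 153)*((5 + 4)*(-6)) = -2223*(-6) = -247*(-54) = 13338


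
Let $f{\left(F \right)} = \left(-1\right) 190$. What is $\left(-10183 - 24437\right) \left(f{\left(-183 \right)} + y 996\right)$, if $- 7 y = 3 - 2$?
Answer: $\frac{80526120}{7} \approx 1.1504 \cdot 10^{7}$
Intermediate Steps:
$y = - \frac{1}{7}$ ($y = - \frac{3 - 2}{7} = \left(- \frac{1}{7}\right) 1 = - \frac{1}{7} \approx -0.14286$)
$f{\left(F \right)} = -190$
$\left(-10183 - 24437\right) \left(f{\left(-183 \right)} + y 996\right) = \left(-10183 - 24437\right) \left(-190 - \frac{996}{7}\right) = - 34620 \left(-190 - \frac{996}{7}\right) = \left(-34620\right) \left(- \frac{2326}{7}\right) = \frac{80526120}{7}$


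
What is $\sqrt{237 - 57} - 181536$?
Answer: $-181536 + 6 \sqrt{5} \approx -1.8152 \cdot 10^{5}$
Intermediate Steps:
$\sqrt{237 - 57} - 181536 = \sqrt{180} - 181536 = 6 \sqrt{5} - 181536 = -181536 + 6 \sqrt{5}$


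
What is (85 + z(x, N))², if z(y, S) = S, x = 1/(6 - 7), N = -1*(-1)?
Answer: 7396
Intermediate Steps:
N = 1
x = -1 (x = 1/(-1) = -1)
(85 + z(x, N))² = (85 + 1)² = 86² = 7396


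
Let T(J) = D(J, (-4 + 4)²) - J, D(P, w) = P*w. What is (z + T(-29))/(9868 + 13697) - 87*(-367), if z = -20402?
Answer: 250795504/7855 ≈ 31928.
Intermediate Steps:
T(J) = -J (T(J) = J*(-4 + 4)² - J = J*0² - J = J*0 - J = 0 - J = -J)
(z + T(-29))/(9868 + 13697) - 87*(-367) = (-20402 - 1*(-29))/(9868 + 13697) - 87*(-367) = (-20402 + 29)/23565 + 31929 = -20373*1/23565 + 31929 = -6791/7855 + 31929 = 250795504/7855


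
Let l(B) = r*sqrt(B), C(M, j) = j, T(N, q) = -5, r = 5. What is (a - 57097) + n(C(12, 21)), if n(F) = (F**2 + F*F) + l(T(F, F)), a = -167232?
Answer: -223447 + 5*I*sqrt(5) ≈ -2.2345e+5 + 11.18*I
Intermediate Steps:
l(B) = 5*sqrt(B)
n(F) = 2*F**2 + 5*I*sqrt(5) (n(F) = (F**2 + F*F) + 5*sqrt(-5) = (F**2 + F**2) + 5*(I*sqrt(5)) = 2*F**2 + 5*I*sqrt(5))
(a - 57097) + n(C(12, 21)) = (-167232 - 57097) + (2*21**2 + 5*I*sqrt(5)) = -224329 + (2*441 + 5*I*sqrt(5)) = -224329 + (882 + 5*I*sqrt(5)) = -223447 + 5*I*sqrt(5)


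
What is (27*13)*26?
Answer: 9126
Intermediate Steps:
(27*13)*26 = 351*26 = 9126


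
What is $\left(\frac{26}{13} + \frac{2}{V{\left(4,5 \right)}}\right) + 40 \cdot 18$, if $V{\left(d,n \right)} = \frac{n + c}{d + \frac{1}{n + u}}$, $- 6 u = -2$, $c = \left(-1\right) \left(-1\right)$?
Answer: $\frac{34723}{48} \approx 723.4$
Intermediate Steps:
$c = 1$
$u = \frac{1}{3}$ ($u = \left(- \frac{1}{6}\right) \left(-2\right) = \frac{1}{3} \approx 0.33333$)
$V{\left(d,n \right)} = \frac{1 + n}{d + \frac{1}{\frac{1}{3} + n}}$ ($V{\left(d,n \right)} = \frac{n + 1}{d + \frac{1}{n + \frac{1}{3}}} = \frac{1 + n}{d + \frac{1}{\frac{1}{3} + n}}$)
$\left(\frac{26}{13} + \frac{2}{V{\left(4,5 \right)}}\right) + 40 \cdot 18 = \left(\frac{26}{13} + \frac{2}{\frac{1}{3 + 4 + 3 \cdot 4 \cdot 5} \left(1 + 3 \cdot 5^{2} + 4 \cdot 5\right)}\right) + 40 \cdot 18 = \left(26 \cdot \frac{1}{13} + \frac{2}{\frac{1}{3 + 4 + 60} \left(1 + 3 \cdot 25 + 20\right)}\right) + 720 = \left(2 + \frac{2}{\frac{1}{67} \left(1 + 75 + 20\right)}\right) + 720 = \left(2 + \frac{2}{\frac{1}{67} \cdot 96}\right) + 720 = \left(2 + \frac{2}{\frac{96}{67}}\right) + 720 = \left(2 + 2 \cdot \frac{67}{96}\right) + 720 = \left(2 + \frac{67}{48}\right) + 720 = \frac{163}{48} + 720 = \frac{34723}{48}$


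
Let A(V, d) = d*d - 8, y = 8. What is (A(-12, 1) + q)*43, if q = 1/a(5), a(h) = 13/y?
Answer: -3569/13 ≈ -274.54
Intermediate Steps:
a(h) = 13/8
A(V, d) = -8 + d² (A(V, d) = d² - 8 = -8 + d²)
q = 8/13 (q = 1/(13/8) = 8/13 ≈ 0.61539)
(A(-12, 1) + q)*43 = ((-8 + 1²) + 8/13)*43 = ((-8 + 1) + 8/13)*43 = (-7 + 8/13)*43 = -83/13*43 = -3569/13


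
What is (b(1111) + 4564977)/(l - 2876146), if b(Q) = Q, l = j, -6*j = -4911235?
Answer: -27396528/12345641 ≈ -2.2191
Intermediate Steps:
j = 4911235/6 (j = -⅙*(-4911235) = 4911235/6 ≈ 8.1854e+5)
l = 4911235/6 ≈ 8.1854e+5
(b(1111) + 4564977)/(l - 2876146) = (1111 + 4564977)/(4911235/6 - 2876146) = 4566088/(-12345641/6) = 4566088*(-6/12345641) = -27396528/12345641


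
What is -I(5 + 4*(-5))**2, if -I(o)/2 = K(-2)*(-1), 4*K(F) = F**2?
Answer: -4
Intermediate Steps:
K(F) = F**2/4
I(o) = 2 (I(o) = -2*(1/4)*(-2)**2*(-1) = -2*(1/4)*4*(-1) = -2*(-1) = 2)
-I(5 + 4*(-5))**2 = -1*2**2 = -1*4 = -4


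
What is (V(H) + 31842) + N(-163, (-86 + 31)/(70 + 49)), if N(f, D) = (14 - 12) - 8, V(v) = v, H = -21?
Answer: 31815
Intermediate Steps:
N(f, D) = -6 (N(f, D) = 2 - 8 = -6)
(V(H) + 31842) + N(-163, (-86 + 31)/(70 + 49)) = (-21 + 31842) - 6 = 31821 - 6 = 31815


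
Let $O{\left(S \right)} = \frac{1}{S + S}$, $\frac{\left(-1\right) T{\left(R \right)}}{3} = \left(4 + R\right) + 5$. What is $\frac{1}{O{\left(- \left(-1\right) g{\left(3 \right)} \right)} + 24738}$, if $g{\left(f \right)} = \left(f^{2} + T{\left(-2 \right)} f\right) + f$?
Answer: $\frac{102}{2523275} \approx 4.0424 \cdot 10^{-5}$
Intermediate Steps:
$T{\left(R \right)} = -27 - 3 R$ ($T{\left(R \right)} = - 3 \left(\left(4 + R\right) + 5\right) = - 3 \left(9 + R\right) = -27 - 3 R$)
$g{\left(f \right)} = f^{2} - 20 f$ ($g{\left(f \right)} = \left(f^{2} + \left(-27 - -6\right) f\right) + f = \left(f^{2} + \left(-27 + 6\right) f\right) + f = \left(f^{2} - 21 f\right) + f = f^{2} - 20 f$)
$O{\left(S \right)} = \frac{1}{2 S}$
$\frac{1}{O{\left(- \left(-1\right) g{\left(3 \right)} \right)} + 24738} = \frac{1}{\frac{1}{2 \left(- \left(-1\right) 3 \left(-20 + 3\right)\right)} + 24738} = \frac{1}{\frac{1}{2 \left(- \left(-1\right) 3 \left(-17\right)\right)} + 24738} = \frac{1}{\frac{1}{2 \left(- \left(-1\right) \left(-51\right)\right)} + 24738} = \frac{1}{\frac{1}{2 \left(\left(-1\right) 51\right)} + 24738} = \frac{1}{\frac{1}{2 \left(-51\right)} + 24738} = \frac{1}{\frac{1}{2} \left(- \frac{1}{51}\right) + 24738} = \frac{1}{- \frac{1}{102} + 24738} = \frac{1}{\frac{2523275}{102}} = \frac{102}{2523275}$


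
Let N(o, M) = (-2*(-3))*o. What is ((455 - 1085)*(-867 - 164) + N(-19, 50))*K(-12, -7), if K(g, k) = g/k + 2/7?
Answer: 1298832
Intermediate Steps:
N(o, M) = 6*o
K(g, k) = 2/7 + g/k (K(g, k) = g/k + 2*(⅐) = g/k + 2/7 = 2/7 + g/k)
((455 - 1085)*(-867 - 164) + N(-19, 50))*K(-12, -7) = ((455 - 1085)*(-867 - 164) + 6*(-19))*(2/7 - 12/(-7)) = (-630*(-1031) - 114)*(2/7 - 12*(-⅐)) = (649530 - 114)*(2/7 + 12/7) = 649416*2 = 1298832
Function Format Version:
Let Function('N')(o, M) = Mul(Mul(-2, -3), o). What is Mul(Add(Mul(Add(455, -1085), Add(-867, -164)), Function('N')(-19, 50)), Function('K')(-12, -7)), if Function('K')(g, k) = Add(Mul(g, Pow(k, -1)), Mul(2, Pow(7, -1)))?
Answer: 1298832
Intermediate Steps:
Function('N')(o, M) = Mul(6, o)
Function('K')(g, k) = Add(Rational(2, 7), Mul(g, Pow(k, -1))) (Function('K')(g, k) = Add(Mul(g, Pow(k, -1)), Mul(2, Rational(1, 7))) = Add(Mul(g, Pow(k, -1)), Rational(2, 7)) = Add(Rational(2, 7), Mul(g, Pow(k, -1))))
Mul(Add(Mul(Add(455, -1085), Add(-867, -164)), Function('N')(-19, 50)), Function('K')(-12, -7)) = Mul(Add(Mul(Add(455, -1085), Add(-867, -164)), Mul(6, -19)), Add(Rational(2, 7), Mul(-12, Pow(-7, -1)))) = Mul(Add(Mul(-630, -1031), -114), Add(Rational(2, 7), Mul(-12, Rational(-1, 7)))) = Mul(Add(649530, -114), Add(Rational(2, 7), Rational(12, 7))) = Mul(649416, 2) = 1298832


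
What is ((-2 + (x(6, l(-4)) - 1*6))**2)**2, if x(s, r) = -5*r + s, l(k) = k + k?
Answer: 2085136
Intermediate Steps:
l(k) = 2*k
x(s, r) = s - 5*r
((-2 + (x(6, l(-4)) - 1*6))**2)**2 = ((-2 + ((6 - 10*(-4)) - 1*6))**2)**2 = ((-2 + ((6 - 5*(-8)) - 6))**2)**2 = ((-2 + ((6 + 40) - 6))**2)**2 = ((-2 + (46 - 6))**2)**2 = ((-2 + 40)**2)**2 = (38**2)**2 = 1444**2 = 2085136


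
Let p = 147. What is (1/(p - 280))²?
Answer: 1/17689 ≈ 5.6532e-5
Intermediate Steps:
(1/(p - 280))² = (1/(147 - 280))² = (1/(-133))² = (-1/133)² = 1/17689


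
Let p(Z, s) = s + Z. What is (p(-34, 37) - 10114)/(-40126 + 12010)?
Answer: 10111/28116 ≈ 0.35962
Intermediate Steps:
p(Z, s) = Z + s
(p(-34, 37) - 10114)/(-40126 + 12010) = ((-34 + 37) - 10114)/(-40126 + 12010) = (3 - 10114)/(-28116) = -10111*(-1/28116) = 10111/28116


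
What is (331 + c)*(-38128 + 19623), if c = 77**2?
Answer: -115841300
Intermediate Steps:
c = 5929
(331 + c)*(-38128 + 19623) = (331 + 5929)*(-38128 + 19623) = 6260*(-18505) = -115841300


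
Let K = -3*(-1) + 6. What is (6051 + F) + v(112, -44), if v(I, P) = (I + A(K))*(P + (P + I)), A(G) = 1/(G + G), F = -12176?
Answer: -10307/3 ≈ -3435.7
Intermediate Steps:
K = 9 (K = 3 + 6 = 9)
A(G) = 1/(2*G)
v(I, P) = (1/18 + I)*(I + 2*P) (v(I, P) = (I + (½)/9)*(P + (P + I)) = (I + (½)*(⅑))*(P + (I + P)) = (I + 1/18)*(I + 2*P) = (1/18 + I)*(I + 2*P))
(6051 + F) + v(112, -44) = (6051 - 12176) + (112² + (⅑)*(-44) + (1/18)*112 + 2*112*(-44)) = -6125 + (12544 - 44/9 + 56/9 - 9856) = -6125 + 8068/3 = -10307/3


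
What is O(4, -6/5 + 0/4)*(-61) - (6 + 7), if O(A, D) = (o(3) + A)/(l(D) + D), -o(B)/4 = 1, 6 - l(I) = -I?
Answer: -13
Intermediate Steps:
l(I) = 6 + I (l(I) = 6 - (-1)*I = 6 + I)
o(B) = -4 (o(B) = -4*1 = -4)
O(A, D) = (-4 + A)/(6 + 2*D) (O(A, D) = (-4 + A)/((6 + D) + D) = (-4 + A)/(6 + 2*D))
O(4, -6/5 + 0/4)*(-61) - (6 + 7) = ((-4 + 4)/(2*(3 + (-6/5 + 0/4))))*(-61) - (6 + 7) = ((½)*0/(3 + (-6*⅕ + 0*(¼))))*(-61) - 1*13 = ((½)*0/(3 + (-6/5 + 0)))*(-61) - 13 = ((½)*0/(3 - 6/5))*(-61) - 13 = ((½)*0/(9/5))*(-61) - 13 = ((½)*(5/9)*0)*(-61) - 13 = 0*(-61) - 13 = 0 - 13 = -13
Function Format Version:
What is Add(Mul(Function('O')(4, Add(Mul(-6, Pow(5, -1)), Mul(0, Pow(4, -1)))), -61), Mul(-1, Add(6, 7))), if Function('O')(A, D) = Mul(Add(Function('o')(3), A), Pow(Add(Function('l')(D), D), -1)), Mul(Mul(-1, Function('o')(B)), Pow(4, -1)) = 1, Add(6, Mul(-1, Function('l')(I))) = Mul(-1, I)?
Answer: -13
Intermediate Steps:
Function('l')(I) = Add(6, I) (Function('l')(I) = Add(6, Mul(-1, Mul(-1, I))) = Add(6, I))
Function('o')(B) = -4 (Function('o')(B) = Mul(-4, 1) = -4)
Function('O')(A, D) = Mul(Pow(Add(6, Mul(2, D)), -1), Add(-4, A)) (Function('O')(A, D) = Mul(Add(-4, A), Pow(Add(Add(6, D), D), -1)) = Mul(Add(-4, A), Pow(Add(6, Mul(2, D)), -1)) = Mul(Pow(Add(6, Mul(2, D)), -1), Add(-4, A)))
Add(Mul(Function('O')(4, Add(Mul(-6, Pow(5, -1)), Mul(0, Pow(4, -1)))), -61), Mul(-1, Add(6, 7))) = Add(Mul(Mul(Rational(1, 2), Pow(Add(3, Add(Mul(-6, Pow(5, -1)), Mul(0, Pow(4, -1)))), -1), Add(-4, 4)), -61), Mul(-1, Add(6, 7))) = Add(Mul(Mul(Rational(1, 2), Pow(Add(3, Add(Mul(-6, Rational(1, 5)), Mul(0, Rational(1, 4)))), -1), 0), -61), Mul(-1, 13)) = Add(Mul(Mul(Rational(1, 2), Pow(Add(3, Add(Rational(-6, 5), 0)), -1), 0), -61), -13) = Add(Mul(Mul(Rational(1, 2), Pow(Add(3, Rational(-6, 5)), -1), 0), -61), -13) = Add(Mul(Mul(Rational(1, 2), Pow(Rational(9, 5), -1), 0), -61), -13) = Add(Mul(Mul(Rational(1, 2), Rational(5, 9), 0), -61), -13) = Add(Mul(0, -61), -13) = Add(0, -13) = -13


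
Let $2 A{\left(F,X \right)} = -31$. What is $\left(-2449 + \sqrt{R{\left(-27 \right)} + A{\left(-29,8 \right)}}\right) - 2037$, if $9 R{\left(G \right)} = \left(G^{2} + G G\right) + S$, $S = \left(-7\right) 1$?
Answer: $-4486 + \frac{\sqrt{5246}}{6} \approx -4473.9$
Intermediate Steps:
$S = -7$
$A{\left(F,X \right)} = - \frac{31}{2}$ ($A{\left(F,X \right)} = \frac{1}{2} \left(-31\right) = - \frac{31}{2}$)
$R{\left(G \right)} = - \frac{7}{9} + \frac{2 G^{2}}{9}$ ($R{\left(G \right)} = \frac{\left(G^{2} + G G\right) - 7}{9} = \frac{\left(G^{2} + G^{2}\right) - 7}{9} = \frac{2 G^{2} - 7}{9} = \frac{-7 + 2 G^{2}}{9} = - \frac{7}{9} + \frac{2 G^{2}}{9}$)
$\left(-2449 + \sqrt{R{\left(-27 \right)} + A{\left(-29,8 \right)}}\right) - 2037 = \left(-2449 + \sqrt{\left(- \frac{7}{9} + \frac{2 \left(-27\right)^{2}}{9}\right) - \frac{31}{2}}\right) - 2037 = \left(-2449 + \sqrt{\left(- \frac{7}{9} + \frac{2}{9} \cdot 729\right) - \frac{31}{2}}\right) - 2037 = \left(-2449 + \sqrt{\left(- \frac{7}{9} + 162\right) - \frac{31}{2}}\right) - 2037 = \left(-2449 + \sqrt{\frac{1451}{9} - \frac{31}{2}}\right) - 2037 = \left(-2449 + \sqrt{\frac{2623}{18}}\right) - 2037 = \left(-2449 + \frac{\sqrt{5246}}{6}\right) - 2037 = -4486 + \frac{\sqrt{5246}}{6}$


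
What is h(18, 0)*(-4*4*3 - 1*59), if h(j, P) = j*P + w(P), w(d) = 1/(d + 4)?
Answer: -107/4 ≈ -26.750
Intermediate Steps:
w(d) = 1/(4 + d)
h(j, P) = 1/(4 + P) + P*j (h(j, P) = j*P + 1/(4 + P) = P*j + 1/(4 + P) = 1/(4 + P) + P*j)
h(18, 0)*(-4*4*3 - 1*59) = ((1 + 0*18*(4 + 0))/(4 + 0))*(-4*4*3 - 1*59) = ((1 + 0*18*4)/4)*(-16*3 - 59) = ((1 + 0)/4)*(-48 - 59) = ((¼)*1)*(-107) = (¼)*(-107) = -107/4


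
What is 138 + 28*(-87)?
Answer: -2298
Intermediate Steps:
138 + 28*(-87) = 138 - 2436 = -2298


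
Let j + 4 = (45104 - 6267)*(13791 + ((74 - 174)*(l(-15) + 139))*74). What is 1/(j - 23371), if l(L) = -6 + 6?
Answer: -1/39412160508 ≈ -2.5373e-11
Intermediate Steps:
l(L) = 0
j = -39412137137 (j = -4 + (45104 - 6267)*(13791 + ((74 - 174)*(0 + 139))*74) = -4 + 38837*(13791 - 100*139*74) = -4 + 38837*(13791 - 13900*74) = -4 + 38837*(13791 - 1028600) = -4 + 38837*(-1014809) = -4 - 39412137133 = -39412137137)
1/(j - 23371) = 1/(-39412137137 - 23371) = 1/(-39412160508) = -1/39412160508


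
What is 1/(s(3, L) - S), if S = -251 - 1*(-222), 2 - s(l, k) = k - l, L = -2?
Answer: 1/36 ≈ 0.027778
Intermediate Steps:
s(l, k) = 2 + l - k (s(l, k) = 2 - (k - l) = 2 + (l - k) = 2 + l - k)
S = -29 (S = -251 + 222 = -29)
1/(s(3, L) - S) = 1/((2 + 3 - 1*(-2)) - 1*(-29)) = 1/((2 + 3 + 2) + 29) = 1/(7 + 29) = 1/36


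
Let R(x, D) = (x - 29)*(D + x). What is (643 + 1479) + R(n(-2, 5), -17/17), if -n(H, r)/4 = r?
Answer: 3151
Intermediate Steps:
n(H, r) = -4*r
R(x, D) = (-29 + x)*(D + x)
(643 + 1479) + R(n(-2, 5), -17/17) = (643 + 1479) + ((-4*5)² - (-493)/17 - (-116)*5 + (-17/17)*(-4*5)) = 2122 + ((-20)² - (-493)/17 - 29*(-20) - 17*1/17*(-20)) = 2122 + (400 - 29*(-1) + 580 - 1*(-20)) = 2122 + (400 + 29 + 580 + 20) = 2122 + 1029 = 3151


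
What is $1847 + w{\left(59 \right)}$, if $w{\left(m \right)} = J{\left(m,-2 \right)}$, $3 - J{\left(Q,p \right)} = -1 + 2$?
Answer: $1849$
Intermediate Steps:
$J{\left(Q,p \right)} = 2$ ($J{\left(Q,p \right)} = 3 - \left(-1 + 2\right) = 3 - 1 = 2$)
$w{\left(m \right)} = 2$
$1847 + w{\left(59 \right)} = 1847 + 2 = 1849$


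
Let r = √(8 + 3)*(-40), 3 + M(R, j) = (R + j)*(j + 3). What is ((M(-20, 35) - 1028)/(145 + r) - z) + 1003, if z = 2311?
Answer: -909349/685 - 3688*√11/685 ≈ -1345.4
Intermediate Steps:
M(R, j) = -3 + (3 + j)*(R + j) (M(R, j) = -3 + (R + j)*(j + 3) = -3 + (R + j)*(3 + j) = -3 + (3 + j)*(R + j))
r = -40*√11 (r = √11*(-40) = -40*√11 ≈ -132.67)
((M(-20, 35) - 1028)/(145 + r) - z) + 1003 = (((-3 + 35² + 3*(-20) + 3*35 - 20*35) - 1028)/(145 - 40*√11) - 1*2311) + 1003 = (((-3 + 1225 - 60 + 105 - 700) - 1028)/(145 - 40*√11) - 2311) + 1003 = ((567 - 1028)/(145 - 40*√11) - 2311) + 1003 = (-461/(145 - 40*√11) - 2311) + 1003 = (-2311 - 461/(145 - 40*√11)) + 1003 = -1308 - 461/(145 - 40*√11)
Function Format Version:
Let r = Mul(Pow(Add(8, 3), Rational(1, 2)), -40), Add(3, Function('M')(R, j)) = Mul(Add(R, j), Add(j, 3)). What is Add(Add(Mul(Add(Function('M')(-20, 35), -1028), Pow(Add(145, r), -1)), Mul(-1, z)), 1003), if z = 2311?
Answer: Add(Rational(-909349, 685), Mul(Rational(-3688, 685), Pow(11, Rational(1, 2)))) ≈ -1345.4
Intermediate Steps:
Function('M')(R, j) = Add(-3, Mul(Add(3, j), Add(R, j))) (Function('M')(R, j) = Add(-3, Mul(Add(R, j), Add(j, 3))) = Add(-3, Mul(Add(R, j), Add(3, j))) = Add(-3, Mul(Add(3, j), Add(R, j))))
r = Mul(-40, Pow(11, Rational(1, 2))) (r = Mul(Pow(11, Rational(1, 2)), -40) = Mul(-40, Pow(11, Rational(1, 2))) ≈ -132.67)
Add(Add(Mul(Add(Function('M')(-20, 35), -1028), Pow(Add(145, r), -1)), Mul(-1, z)), 1003) = Add(Add(Mul(Add(Add(-3, Pow(35, 2), Mul(3, -20), Mul(3, 35), Mul(-20, 35)), -1028), Pow(Add(145, Mul(-40, Pow(11, Rational(1, 2)))), -1)), Mul(-1, 2311)), 1003) = Add(Add(Mul(Add(Add(-3, 1225, -60, 105, -700), -1028), Pow(Add(145, Mul(-40, Pow(11, Rational(1, 2)))), -1)), -2311), 1003) = Add(Add(Mul(Add(567, -1028), Pow(Add(145, Mul(-40, Pow(11, Rational(1, 2)))), -1)), -2311), 1003) = Add(Add(Mul(-461, Pow(Add(145, Mul(-40, Pow(11, Rational(1, 2)))), -1)), -2311), 1003) = Add(Add(-2311, Mul(-461, Pow(Add(145, Mul(-40, Pow(11, Rational(1, 2)))), -1))), 1003) = Add(-1308, Mul(-461, Pow(Add(145, Mul(-40, Pow(11, Rational(1, 2)))), -1)))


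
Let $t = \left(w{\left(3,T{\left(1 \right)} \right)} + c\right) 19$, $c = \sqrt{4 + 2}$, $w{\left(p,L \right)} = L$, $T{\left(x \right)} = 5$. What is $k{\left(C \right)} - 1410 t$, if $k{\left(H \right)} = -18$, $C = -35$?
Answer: $-133968 - 26790 \sqrt{6} \approx -1.9959 \cdot 10^{5}$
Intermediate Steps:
$c = \sqrt{6} \approx 2.4495$
$t = 95 + 19 \sqrt{6}$ ($t = \left(5 + \sqrt{6}\right) 19 = 95 + 19 \sqrt{6} \approx 141.54$)
$k{\left(C \right)} - 1410 t = -18 - 1410 \left(95 + 19 \sqrt{6}\right) = -18 - \left(133950 + 26790 \sqrt{6}\right) = -133968 - 26790 \sqrt{6}$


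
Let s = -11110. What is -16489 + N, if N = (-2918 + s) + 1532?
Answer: -28985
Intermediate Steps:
N = -12496 (N = (-2918 - 11110) + 1532 = -14028 + 1532 = -12496)
-16489 + N = -16489 - 12496 = -28985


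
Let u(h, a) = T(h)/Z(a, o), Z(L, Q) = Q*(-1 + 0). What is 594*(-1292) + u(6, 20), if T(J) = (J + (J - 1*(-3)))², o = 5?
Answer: -767493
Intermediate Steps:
T(J) = (3 + 2*J)² (T(J) = (J + (J + 3))² = (J + (3 + J))² = (3 + 2*J)²)
Z(L, Q) = -Q (Z(L, Q) = Q*(-1) = -Q)
u(h, a) = -(3 + 2*h)²/5 (u(h, a) = (3 + 2*h)²/((-1*5)) = (3 + 2*h)²/(-5) = (3 + 2*h)²*(-⅕) = -(3 + 2*h)²/5)
594*(-1292) + u(6, 20) = 594*(-1292) - (3 + 2*6)²/5 = -767448 - (3 + 12)²/5 = -767448 - ⅕*15² = -767448 - ⅕*225 = -767448 - 45 = -767493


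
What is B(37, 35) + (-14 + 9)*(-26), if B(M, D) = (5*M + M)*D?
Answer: 7900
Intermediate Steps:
B(M, D) = 6*D*M (B(M, D) = (6*M)*D = 6*D*M)
B(37, 35) + (-14 + 9)*(-26) = 6*35*37 + (-14 + 9)*(-26) = 7770 - 5*(-26) = 7770 + 130 = 7900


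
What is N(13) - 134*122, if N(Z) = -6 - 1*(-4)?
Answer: -16350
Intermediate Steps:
N(Z) = -2 (N(Z) = -6 + 4 = -2)
N(13) - 134*122 = -2 - 134*122 = -2 - 16348 = -16350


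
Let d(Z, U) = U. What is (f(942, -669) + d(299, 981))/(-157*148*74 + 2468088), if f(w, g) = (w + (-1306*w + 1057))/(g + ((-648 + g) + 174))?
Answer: 3005825/1356506688 ≈ 0.0022159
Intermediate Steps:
f(w, g) = (1057 - 1305*w)/(-474 + 2*g) (f(w, g) = (w + (1057 - 1306*w))/(g + (-474 + g)) = (1057 - 1305*w)/(-474 + 2*g))
(f(942, -669) + d(299, 981))/(-157*148*74 + 2468088) = ((1057 - 1305*942)/(2*(-237 - 669)) + 981)/(-157*148*74 + 2468088) = ((½)*(1057 - 1229310)/(-906) + 981)/(-23236*74 + 2468088) = ((½)*(-1/906)*(-1228253) + 981)/(-1719464 + 2468088) = (1228253/1812 + 981)/748624 = (3005825/1812)*(1/748624) = 3005825/1356506688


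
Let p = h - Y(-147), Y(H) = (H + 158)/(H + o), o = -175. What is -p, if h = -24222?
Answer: 7799473/322 ≈ 24222.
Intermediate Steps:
Y(H) = (158 + H)/(-175 + H) (Y(H) = (H + 158)/(H - 175) = (158 + H)/(-175 + H))
p = -7799473/322 (p = -24222 - (158 - 147)/(-175 - 147) = -24222 - 11/(-322) = -24222 - (-1)*11/322 = -24222 - 1*(-11/322) = -24222 + 11/322 = -7799473/322 ≈ -24222.)
-p = -1*(-7799473/322) = 7799473/322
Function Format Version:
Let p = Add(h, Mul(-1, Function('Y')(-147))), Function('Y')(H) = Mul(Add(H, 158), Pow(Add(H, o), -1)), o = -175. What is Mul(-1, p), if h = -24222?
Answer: Rational(7799473, 322) ≈ 24222.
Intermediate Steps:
Function('Y')(H) = Mul(Pow(Add(-175, H), -1), Add(158, H)) (Function('Y')(H) = Mul(Add(H, 158), Pow(Add(H, -175), -1)) = Mul(Add(158, H), Pow(Add(-175, H), -1)) = Mul(Pow(Add(-175, H), -1), Add(158, H)))
p = Rational(-7799473, 322) (p = Add(-24222, Mul(-1, Mul(Pow(Add(-175, -147), -1), Add(158, -147)))) = Add(-24222, Mul(-1, Mul(Pow(-322, -1), 11))) = Add(-24222, Mul(-1, Mul(Rational(-1, 322), 11))) = Add(-24222, Mul(-1, Rational(-11, 322))) = Add(-24222, Rational(11, 322)) = Rational(-7799473, 322) ≈ -24222.)
Mul(-1, p) = Mul(-1, Rational(-7799473, 322)) = Rational(7799473, 322)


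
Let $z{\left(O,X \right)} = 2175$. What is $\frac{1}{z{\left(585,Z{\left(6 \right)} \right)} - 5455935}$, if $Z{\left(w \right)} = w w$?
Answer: $- \frac{1}{5453760} \approx -1.8336 \cdot 10^{-7}$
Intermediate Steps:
$Z{\left(w \right)} = w^{2}$
$\frac{1}{z{\left(585,Z{\left(6 \right)} \right)} - 5455935} = \frac{1}{2175 - 5455935} = \frac{1}{-5453760} = - \frac{1}{5453760}$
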